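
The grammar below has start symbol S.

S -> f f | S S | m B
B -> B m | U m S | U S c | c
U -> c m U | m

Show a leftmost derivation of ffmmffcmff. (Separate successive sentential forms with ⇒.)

S ⇒ SS ⇒ SSS ⇒ ffSS ⇒ ffmBS ⇒ ffmBmS ⇒ ffmUScmS ⇒ ffmmScmS ⇒ ffmmffcmS ⇒ ffmmffcmff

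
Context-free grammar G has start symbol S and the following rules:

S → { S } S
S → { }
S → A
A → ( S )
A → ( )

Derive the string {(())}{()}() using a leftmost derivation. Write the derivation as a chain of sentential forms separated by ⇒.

S⇒{S}S⇒{A}S⇒{(S)}S⇒{(A)}S⇒{(())}S⇒{(())}{S}S⇒{(())}{A}S⇒{(())}{()}S⇒{(())}{()}A⇒{(())}{()}()

S ⇒ {S}S   [S → { S } S]
{S}S ⇒ {A}S   [S → A]
{A}S ⇒ {(S)}S   [A → ( S )]
{(S)}S ⇒ {(A)}S   [S → A]
{(A)}S ⇒ {(())}S   [A → ( )]
{(())}S ⇒ {(())}{S}S   [S → { S } S]
{(())}{S}S ⇒ {(())}{A}S   [S → A]
{(())}{A}S ⇒ {(())}{()}S   [A → ( )]
{(())}{()}S ⇒ {(())}{()}A   [S → A]
{(())}{()}A ⇒ {(())}{()}()   [A → ( )]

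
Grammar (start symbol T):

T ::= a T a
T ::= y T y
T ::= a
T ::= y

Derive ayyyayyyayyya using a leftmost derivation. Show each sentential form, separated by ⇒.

T⇒aTa⇒ayTya⇒ayyTyya⇒ayyyTyyya⇒ayyyaTayyya⇒ayyyayTyayyya⇒ayyyayyyayyya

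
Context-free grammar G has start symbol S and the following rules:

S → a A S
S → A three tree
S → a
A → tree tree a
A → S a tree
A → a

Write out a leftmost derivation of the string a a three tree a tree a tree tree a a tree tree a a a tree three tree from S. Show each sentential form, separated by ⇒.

S ⇒ a A S ⇒ a S a tree S ⇒ a A three tree a tree S ⇒ a a three tree a tree S ⇒ a a three tree a tree a A S ⇒ a a three tree a tree a tree tree a S ⇒ a a three tree a tree a tree tree a A three tree ⇒ a a three tree a tree a tree tree a S a tree three tree ⇒ a a three tree a tree a tree tree a a A S a tree three tree ⇒ a a three tree a tree a tree tree a a tree tree a S a tree three tree ⇒ a a three tree a tree a tree tree a a tree tree a a a tree three tree

S ⇒ a A S   [S → a A S]
a A S ⇒ a S a tree S   [A → S a tree]
a S a tree S ⇒ a A three tree a tree S   [S → A three tree]
a A three tree a tree S ⇒ a a three tree a tree S   [A → a]
a a three tree a tree S ⇒ a a three tree a tree a A S   [S → a A S]
a a three tree a tree a A S ⇒ a a three tree a tree a tree tree a S   [A → tree tree a]
a a three tree a tree a tree tree a S ⇒ a a three tree a tree a tree tree a A three tree   [S → A three tree]
a a three tree a tree a tree tree a A three tree ⇒ a a three tree a tree a tree tree a S a tree three tree   [A → S a tree]
a a three tree a tree a tree tree a S a tree three tree ⇒ a a three tree a tree a tree tree a a A S a tree three tree   [S → a A S]
a a three tree a tree a tree tree a a A S a tree three tree ⇒ a a three tree a tree a tree tree a a tree tree a S a tree three tree   [A → tree tree a]
a a three tree a tree a tree tree a a tree tree a S a tree three tree ⇒ a a three tree a tree a tree tree a a tree tree a a a tree three tree   [S → a]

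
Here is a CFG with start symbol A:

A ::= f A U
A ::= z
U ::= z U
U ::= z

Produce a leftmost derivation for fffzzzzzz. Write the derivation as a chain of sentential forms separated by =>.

A => fAU => ffAUU => fffAUUU => fffzUUU => fffzzUUU => fffzzzUU => fffzzzzUU => fffzzzzzU => fffzzzzzz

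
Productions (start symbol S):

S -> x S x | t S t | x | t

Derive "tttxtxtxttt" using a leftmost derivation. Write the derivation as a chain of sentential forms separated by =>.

S => tSt => ttStt => tttSttt => tttxSxttt => tttxtStxttt => tttxtxtxttt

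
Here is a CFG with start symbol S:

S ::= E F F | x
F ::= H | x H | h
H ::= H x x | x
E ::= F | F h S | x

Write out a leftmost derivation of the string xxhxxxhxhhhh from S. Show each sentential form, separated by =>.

S => EFF => FhSFF => xHhSFF => xxhSFF => xxhEFFFF => xxhFhSFFFF => xxhHhSFFFF => xxhHxxhSFFFF => xxhxxxhSFFFF => xxhxxxhxFFFF => xxhxxxhxhFFF => xxhxxxhxhhFF => xxhxxxhxhhhF => xxhxxxhxhhhh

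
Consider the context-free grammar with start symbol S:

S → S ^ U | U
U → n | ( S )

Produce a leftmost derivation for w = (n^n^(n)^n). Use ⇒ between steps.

S ⇒ U   [S → U]
U ⇒ (S)   [U → ( S )]
(S) ⇒ (S^U)   [S → S ^ U]
(S^U) ⇒ (S^U^U)   [S → S ^ U]
(S^U^U) ⇒ (S^U^U^U)   [S → S ^ U]
(S^U^U^U) ⇒ (U^U^U^U)   [S → U]
(U^U^U^U) ⇒ (n^U^U^U)   [U → n]
(n^U^U^U) ⇒ (n^n^U^U)   [U → n]
(n^n^U^U) ⇒ (n^n^(S)^U)   [U → ( S )]
(n^n^(S)^U) ⇒ (n^n^(U)^U)   [S → U]
(n^n^(U)^U) ⇒ (n^n^(n)^U)   [U → n]
(n^n^(n)^U) ⇒ (n^n^(n)^n)   [U → n]

S ⇒ U ⇒ (S) ⇒ (S^U) ⇒ (S^U^U) ⇒ (S^U^U^U) ⇒ (U^U^U^U) ⇒ (n^U^U^U) ⇒ (n^n^U^U) ⇒ (n^n^(S)^U) ⇒ (n^n^(U)^U) ⇒ (n^n^(n)^U) ⇒ (n^n^(n)^n)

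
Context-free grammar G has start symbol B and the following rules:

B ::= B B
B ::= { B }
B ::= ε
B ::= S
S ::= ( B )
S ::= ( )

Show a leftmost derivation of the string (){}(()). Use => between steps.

B => BB   [B ::= B B]
BB => BBB   [B ::= B B]
BBB => BBBB   [B ::= B B]
BBBB => SBBB   [B ::= S]
SBBB => ()BBB   [S ::= ( )]
()BBB => (){B}BB   [B ::= { B }]
(){B}BB => (){}BB   [B ::= ε]
(){}BB => (){}SB   [B ::= S]
(){}SB => (){}(B)B   [S ::= ( B )]
(){}(B)B => (){}(S)B   [B ::= S]
(){}(S)B => (){}(())B   [S ::= ( )]
(){}(())B => (){}(())   [B ::= ε]

B => BB => BBB => BBBB => SBBB => ()BBB => (){B}BB => (){}BB => (){}SB => (){}(B)B => (){}(S)B => (){}(())B => (){}(())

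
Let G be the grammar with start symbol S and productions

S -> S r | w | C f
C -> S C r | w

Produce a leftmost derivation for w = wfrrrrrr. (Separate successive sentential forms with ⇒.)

S ⇒ Sr   [S -> S r]
Sr ⇒ Srr   [S -> S r]
Srr ⇒ Srrr   [S -> S r]
Srrr ⇒ Srrrr   [S -> S r]
Srrrr ⇒ Srrrrr   [S -> S r]
Srrrrr ⇒ Srrrrrr   [S -> S r]
Srrrrrr ⇒ Cfrrrrrr   [S -> C f]
Cfrrrrrr ⇒ wfrrrrrr   [C -> w]

S⇒Sr⇒Srr⇒Srrr⇒Srrrr⇒Srrrrr⇒Srrrrrr⇒Cfrrrrrr⇒wfrrrrrr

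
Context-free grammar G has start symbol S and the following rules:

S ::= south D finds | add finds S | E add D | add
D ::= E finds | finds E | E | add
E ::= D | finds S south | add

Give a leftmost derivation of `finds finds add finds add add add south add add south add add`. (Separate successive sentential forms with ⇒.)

S ⇒ E add D ⇒ finds S south add D ⇒ finds E add D south add D ⇒ finds finds S south add D south add D ⇒ finds finds add finds S south add D south add D ⇒ finds finds add finds E add D south add D south add D ⇒ finds finds add finds add add D south add D south add D ⇒ finds finds add finds add add add south add D south add D ⇒ finds finds add finds add add add south add add south add D ⇒ finds finds add finds add add add south add add south add add

S ⇒ E add D   [S ::= E add D]
E add D ⇒ finds S south add D   [E ::= finds S south]
finds S south add D ⇒ finds E add D south add D   [S ::= E add D]
finds E add D south add D ⇒ finds finds S south add D south add D   [E ::= finds S south]
finds finds S south add D south add D ⇒ finds finds add finds S south add D south add D   [S ::= add finds S]
finds finds add finds S south add D south add D ⇒ finds finds add finds E add D south add D south add D   [S ::= E add D]
finds finds add finds E add D south add D south add D ⇒ finds finds add finds add add D south add D south add D   [E ::= add]
finds finds add finds add add D south add D south add D ⇒ finds finds add finds add add add south add D south add D   [D ::= add]
finds finds add finds add add add south add D south add D ⇒ finds finds add finds add add add south add add south add D   [D ::= add]
finds finds add finds add add add south add add south add D ⇒ finds finds add finds add add add south add add south add add   [D ::= add]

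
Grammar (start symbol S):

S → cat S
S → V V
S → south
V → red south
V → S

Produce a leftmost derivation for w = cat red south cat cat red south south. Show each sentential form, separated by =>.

S => cat S => cat V V => cat red south V => cat red south S => cat red south cat S => cat red south cat cat S => cat red south cat cat V V => cat red south cat cat red south V => cat red south cat cat red south S => cat red south cat cat red south south

S => cat S   [S → cat S]
cat S => cat V V   [S → V V]
cat V V => cat red south V   [V → red south]
cat red south V => cat red south S   [V → S]
cat red south S => cat red south cat S   [S → cat S]
cat red south cat S => cat red south cat cat S   [S → cat S]
cat red south cat cat S => cat red south cat cat V V   [S → V V]
cat red south cat cat V V => cat red south cat cat red south V   [V → red south]
cat red south cat cat red south V => cat red south cat cat red south S   [V → S]
cat red south cat cat red south S => cat red south cat cat red south south   [S → south]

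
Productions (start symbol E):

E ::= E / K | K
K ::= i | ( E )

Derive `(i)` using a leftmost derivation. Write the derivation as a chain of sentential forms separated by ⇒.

E ⇒ K   [E ::= K]
K ⇒ (E)   [K ::= ( E )]
(E) ⇒ (K)   [E ::= K]
(K) ⇒ (i)   [K ::= i]

E ⇒ K ⇒ (E) ⇒ (K) ⇒ (i)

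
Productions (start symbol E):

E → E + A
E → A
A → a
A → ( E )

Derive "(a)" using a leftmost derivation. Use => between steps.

E => A   [E → A]
A => (E)   [A → ( E )]
(E) => (A)   [E → A]
(A) => (a)   [A → a]

E=>A=>(E)=>(A)=>(a)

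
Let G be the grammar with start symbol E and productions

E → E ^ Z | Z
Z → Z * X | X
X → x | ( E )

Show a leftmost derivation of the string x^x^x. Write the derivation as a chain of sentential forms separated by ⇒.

E ⇒ E^Z ⇒ E^Z^Z ⇒ Z^Z^Z ⇒ X^Z^Z ⇒ x^Z^Z ⇒ x^X^Z ⇒ x^x^Z ⇒ x^x^X ⇒ x^x^x

E ⇒ E^Z   [E → E ^ Z]
E^Z ⇒ E^Z^Z   [E → E ^ Z]
E^Z^Z ⇒ Z^Z^Z   [E → Z]
Z^Z^Z ⇒ X^Z^Z   [Z → X]
X^Z^Z ⇒ x^Z^Z   [X → x]
x^Z^Z ⇒ x^X^Z   [Z → X]
x^X^Z ⇒ x^x^Z   [X → x]
x^x^Z ⇒ x^x^X   [Z → X]
x^x^X ⇒ x^x^x   [X → x]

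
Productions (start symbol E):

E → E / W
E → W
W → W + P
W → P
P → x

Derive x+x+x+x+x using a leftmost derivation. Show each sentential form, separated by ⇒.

E ⇒ W ⇒ W+P ⇒ W+P+P ⇒ W+P+P+P ⇒ W+P+P+P+P ⇒ P+P+P+P+P ⇒ x+P+P+P+P ⇒ x+x+P+P+P ⇒ x+x+x+P+P ⇒ x+x+x+x+P ⇒ x+x+x+x+x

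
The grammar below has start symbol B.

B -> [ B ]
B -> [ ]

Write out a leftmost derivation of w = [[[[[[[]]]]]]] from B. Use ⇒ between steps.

B⇒[B]⇒[[B]]⇒[[[B]]]⇒[[[[B]]]]⇒[[[[[B]]]]]⇒[[[[[[B]]]]]]⇒[[[[[[[]]]]]]]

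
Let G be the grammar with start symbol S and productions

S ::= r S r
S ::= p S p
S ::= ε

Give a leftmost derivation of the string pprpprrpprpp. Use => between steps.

S => pSp => ppSpp => pprSrpp => pprpSprpp => pprppSpprpp => pprpprSrpprpp => pprpprrpprpp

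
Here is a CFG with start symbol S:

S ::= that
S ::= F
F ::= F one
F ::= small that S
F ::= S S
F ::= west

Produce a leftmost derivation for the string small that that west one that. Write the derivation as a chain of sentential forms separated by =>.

S => F => S S => F S => F one S => S S one S => F S one S => small that S S one S => small that that S one S => small that that F one S => small that that west one S => small that that west one that

S => F   [S ::= F]
F => S S   [F ::= S S]
S S => F S   [S ::= F]
F S => F one S   [F ::= F one]
F one S => S S one S   [F ::= S S]
S S one S => F S one S   [S ::= F]
F S one S => small that S S one S   [F ::= small that S]
small that S S one S => small that that S one S   [S ::= that]
small that that S one S => small that that F one S   [S ::= F]
small that that F one S => small that that west one S   [F ::= west]
small that that west one S => small that that west one that   [S ::= that]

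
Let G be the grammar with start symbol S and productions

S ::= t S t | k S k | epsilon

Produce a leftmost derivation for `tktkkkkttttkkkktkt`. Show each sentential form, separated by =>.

S => tSt => tkSkt => tktStkt => tktkSktkt => tktkkSkktkt => tktkkkSkkktkt => tktkkkkSkkkktkt => tktkkkktStkkkktkt => tktkkkkttSttkkkktkt => tktkkkkttttkkkktkt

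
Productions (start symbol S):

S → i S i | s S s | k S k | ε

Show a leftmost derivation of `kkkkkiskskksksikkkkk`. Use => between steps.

S => kSk   [S → k S k]
kSk => kkSkk   [S → k S k]
kkSkk => kkkSkkk   [S → k S k]
kkkSkkk => kkkkSkkkk   [S → k S k]
kkkkSkkkk => kkkkkSkkkkk   [S → k S k]
kkkkkSkkkkk => kkkkkiSikkkkk   [S → i S i]
kkkkkiSikkkkk => kkkkkisSsikkkkk   [S → s S s]
kkkkkisSsikkkkk => kkkkkiskSksikkkkk   [S → k S k]
kkkkkiskSksikkkkk => kkkkkisksSsksikkkkk   [S → s S s]
kkkkkisksSsksikkkkk => kkkkkiskskSksksikkkkk   [S → k S k]
kkkkkiskskSksksikkkkk => kkkkkiskskksksikkkkk   [S → ε]

S => kSk => kkSkk => kkkSkkk => kkkkSkkkk => kkkkkSkkkkk => kkkkkiSikkkkk => kkkkkisSsikkkkk => kkkkkiskSksikkkkk => kkkkkisksSsksikkkkk => kkkkkiskskSksksikkkkk => kkkkkiskskksksikkkkk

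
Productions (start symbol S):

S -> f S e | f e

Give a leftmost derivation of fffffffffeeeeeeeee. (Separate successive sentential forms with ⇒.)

S ⇒ fSe ⇒ ffSee ⇒ fffSeee ⇒ ffffSeeee ⇒ fffffSeeeee ⇒ ffffffSeeeeee ⇒ fffffffSeeeeeee ⇒ ffffffffSeeeeeeee ⇒ fffffffffeeeeeeeee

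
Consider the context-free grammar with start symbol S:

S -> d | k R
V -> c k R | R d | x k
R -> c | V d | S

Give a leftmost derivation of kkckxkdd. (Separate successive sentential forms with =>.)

S=>kR=>kS=>kkR=>kkVd=>kkckRd=>kkckVdd=>kkckxkdd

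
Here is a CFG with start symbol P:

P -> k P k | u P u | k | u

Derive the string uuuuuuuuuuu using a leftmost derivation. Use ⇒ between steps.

P ⇒ uPu   [P -> u P u]
uPu ⇒ uuPuu   [P -> u P u]
uuPuu ⇒ uuuPuuu   [P -> u P u]
uuuPuuu ⇒ uuuuPuuuu   [P -> u P u]
uuuuPuuuu ⇒ uuuuuPuuuuu   [P -> u P u]
uuuuuPuuuuu ⇒ uuuuuuuuuuu   [P -> u]

P ⇒ uPu ⇒ uuPuu ⇒ uuuPuuu ⇒ uuuuPuuuu ⇒ uuuuuPuuuuu ⇒ uuuuuuuuuuu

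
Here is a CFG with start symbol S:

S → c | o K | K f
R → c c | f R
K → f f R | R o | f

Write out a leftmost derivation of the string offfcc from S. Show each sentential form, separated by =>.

S => oK => offR => offfR => offfcc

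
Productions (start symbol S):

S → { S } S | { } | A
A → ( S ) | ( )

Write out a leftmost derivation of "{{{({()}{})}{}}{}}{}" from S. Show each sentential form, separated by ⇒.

S ⇒ {S}S   [S → { S } S]
{S}S ⇒ {{S}S}S   [S → { S } S]
{{S}S}S ⇒ {{{S}S}S}S   [S → { S } S]
{{{S}S}S}S ⇒ {{{A}S}S}S   [S → A]
{{{A}S}S}S ⇒ {{{(S)}S}S}S   [A → ( S )]
{{{(S)}S}S}S ⇒ {{{({S}S)}S}S}S   [S → { S } S]
{{{({S}S)}S}S}S ⇒ {{{({A}S)}S}S}S   [S → A]
{{{({A}S)}S}S}S ⇒ {{{({()}S)}S}S}S   [A → ( )]
{{{({()}S)}S}S}S ⇒ {{{({()}{})}S}S}S   [S → { }]
{{{({()}{})}S}S}S ⇒ {{{({()}{})}{}}S}S   [S → { }]
{{{({()}{})}{}}S}S ⇒ {{{({()}{})}{}}{}}S   [S → { }]
{{{({()}{})}{}}{}}S ⇒ {{{({()}{})}{}}{}}{}   [S → { }]

S ⇒ {S}S ⇒ {{S}S}S ⇒ {{{S}S}S}S ⇒ {{{A}S}S}S ⇒ {{{(S)}S}S}S ⇒ {{{({S}S)}S}S}S ⇒ {{{({A}S)}S}S}S ⇒ {{{({()}S)}S}S}S ⇒ {{{({()}{})}S}S}S ⇒ {{{({()}{})}{}}S}S ⇒ {{{({()}{})}{}}{}}S ⇒ {{{({()}{})}{}}{}}{}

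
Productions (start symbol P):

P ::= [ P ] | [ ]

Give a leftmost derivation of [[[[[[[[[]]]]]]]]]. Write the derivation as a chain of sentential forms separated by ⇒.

P ⇒ [P]   [P ::= [ P ]]
[P] ⇒ [[P]]   [P ::= [ P ]]
[[P]] ⇒ [[[P]]]   [P ::= [ P ]]
[[[P]]] ⇒ [[[[P]]]]   [P ::= [ P ]]
[[[[P]]]] ⇒ [[[[[P]]]]]   [P ::= [ P ]]
[[[[[P]]]]] ⇒ [[[[[[P]]]]]]   [P ::= [ P ]]
[[[[[[P]]]]]] ⇒ [[[[[[[P]]]]]]]   [P ::= [ P ]]
[[[[[[[P]]]]]]] ⇒ [[[[[[[[P]]]]]]]]   [P ::= [ P ]]
[[[[[[[[P]]]]]]]] ⇒ [[[[[[[[[]]]]]]]]]   [P ::= [ ]]

P ⇒ [P] ⇒ [[P]] ⇒ [[[P]]] ⇒ [[[[P]]]] ⇒ [[[[[P]]]]] ⇒ [[[[[[P]]]]]] ⇒ [[[[[[[P]]]]]]] ⇒ [[[[[[[[P]]]]]]]] ⇒ [[[[[[[[[]]]]]]]]]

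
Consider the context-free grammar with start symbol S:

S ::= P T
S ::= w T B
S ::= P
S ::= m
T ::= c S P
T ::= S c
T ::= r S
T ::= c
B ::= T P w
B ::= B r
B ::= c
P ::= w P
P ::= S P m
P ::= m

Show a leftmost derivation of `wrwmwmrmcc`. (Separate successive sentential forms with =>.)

S => wTB   [S ::= w T B]
wTB => wrSB   [T ::= r S]
wrSB => wrPTB   [S ::= P T]
wrPTB => wrwPTB   [P ::= w P]
wrwPTB => wrwmTB   [P ::= m]
wrwmTB => wrwmScB   [T ::= S c]
wrwmScB => wrwmPTcB   [S ::= P T]
wrwmPTcB => wrwmwPTcB   [P ::= w P]
wrwmwPTcB => wrwmwmTcB   [P ::= m]
wrwmwmTcB => wrwmwmrScB   [T ::= r S]
wrwmwmrScB => wrwmwmrmcB   [S ::= m]
wrwmwmrmcB => wrwmwmrmcc   [B ::= c]

S => wTB => wrSB => wrPTB => wrwPTB => wrwmTB => wrwmScB => wrwmPTcB => wrwmwPTcB => wrwmwmTcB => wrwmwmrScB => wrwmwmrmcB => wrwmwmrmcc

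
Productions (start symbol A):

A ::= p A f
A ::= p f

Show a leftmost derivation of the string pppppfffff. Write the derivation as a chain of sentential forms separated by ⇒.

A⇒pAf⇒ppAff⇒pppAfff⇒ppppAffff⇒pppppfffff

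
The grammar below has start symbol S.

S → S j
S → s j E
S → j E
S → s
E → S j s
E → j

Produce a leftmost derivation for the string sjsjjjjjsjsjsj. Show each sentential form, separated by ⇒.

S ⇒ Sj   [S → S j]
Sj ⇒ sjEj   [S → s j E]
sjEj ⇒ sjSjsj   [E → S j s]
sjSjsj ⇒ sjsjEjsj   [S → s j E]
sjsjEjsj ⇒ sjsjSjsjsj   [E → S j s]
sjsjSjsjsj ⇒ sjsjjEjsjsj   [S → j E]
sjsjjEjsjsj ⇒ sjsjjSjsjsjsj   [E → S j s]
sjsjjSjsjsjsj ⇒ sjsjjjEjsjsjsj   [S → j E]
sjsjjjEjsjsjsj ⇒ sjsjjjjjsjsjsj   [E → j]

S ⇒ Sj ⇒ sjEj ⇒ sjSjsj ⇒ sjsjEjsj ⇒ sjsjSjsjsj ⇒ sjsjjEjsjsj ⇒ sjsjjSjsjsjsj ⇒ sjsjjjEjsjsjsj ⇒ sjsjjjjjsjsjsj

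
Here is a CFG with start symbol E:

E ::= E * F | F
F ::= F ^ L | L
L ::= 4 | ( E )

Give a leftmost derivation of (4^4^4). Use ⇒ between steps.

E ⇒ F ⇒ L ⇒ (E) ⇒ (F) ⇒ (F^L) ⇒ (F^L^L) ⇒ (L^L^L) ⇒ (4^L^L) ⇒ (4^4^L) ⇒ (4^4^4)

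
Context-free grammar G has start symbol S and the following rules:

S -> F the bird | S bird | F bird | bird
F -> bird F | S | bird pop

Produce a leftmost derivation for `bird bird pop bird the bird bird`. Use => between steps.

S => F bird => bird F bird => bird S bird => bird F the bird bird => bird S the bird bird => bird F bird the bird bird => bird bird pop bird the bird bird

S => F bird   [S -> F bird]
F bird => bird F bird   [F -> bird F]
bird F bird => bird S bird   [F -> S]
bird S bird => bird F the bird bird   [S -> F the bird]
bird F the bird bird => bird S the bird bird   [F -> S]
bird S the bird bird => bird F bird the bird bird   [S -> F bird]
bird F bird the bird bird => bird bird pop bird the bird bird   [F -> bird pop]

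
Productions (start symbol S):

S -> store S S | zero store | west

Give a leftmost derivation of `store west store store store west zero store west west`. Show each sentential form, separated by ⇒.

S ⇒ store S S ⇒ store west S ⇒ store west store S S ⇒ store west store store S S S ⇒ store west store store store S S S S ⇒ store west store store store west S S S ⇒ store west store store store west zero store S S ⇒ store west store store store west zero store west S ⇒ store west store store store west zero store west west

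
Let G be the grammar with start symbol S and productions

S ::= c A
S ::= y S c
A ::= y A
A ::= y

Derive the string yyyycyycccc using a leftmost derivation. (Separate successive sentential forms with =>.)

S=>ySc=>yyScc=>yyySccc=>yyyyScccc=>yyyycAcccc=>yyyycyAcccc=>yyyycyycccc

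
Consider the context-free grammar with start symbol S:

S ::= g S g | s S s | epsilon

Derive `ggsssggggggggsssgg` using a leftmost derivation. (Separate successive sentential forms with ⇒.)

S ⇒ gSg   [S ::= g S g]
gSg ⇒ ggSgg   [S ::= g S g]
ggSgg ⇒ ggsSsgg   [S ::= s S s]
ggsSsgg ⇒ ggssSssgg   [S ::= s S s]
ggssSssgg ⇒ ggsssSsssgg   [S ::= s S s]
ggsssSsssgg ⇒ ggsssgSgsssgg   [S ::= g S g]
ggsssgSgsssgg ⇒ ggsssggSggsssgg   [S ::= g S g]
ggsssggSggsssgg ⇒ ggsssgggSgggsssgg   [S ::= g S g]
ggsssgggSgggsssgg ⇒ ggsssggggSggggsssgg   [S ::= g S g]
ggsssggggSggggsssgg ⇒ ggsssggggggggsssgg   [S ::= epsilon]

S ⇒ gSg ⇒ ggSgg ⇒ ggsSsgg ⇒ ggssSssgg ⇒ ggsssSsssgg ⇒ ggsssgSgsssgg ⇒ ggsssggSggsssgg ⇒ ggsssgggSgggsssgg ⇒ ggsssggggSggggsssgg ⇒ ggsssggggggggsssgg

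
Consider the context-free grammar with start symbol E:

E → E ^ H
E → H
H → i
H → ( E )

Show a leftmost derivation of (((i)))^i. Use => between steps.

E => E^H   [E → E ^ H]
E^H => H^H   [E → H]
H^H => (E)^H   [H → ( E )]
(E)^H => (H)^H   [E → H]
(H)^H => ((E))^H   [H → ( E )]
((E))^H => ((H))^H   [E → H]
((H))^H => (((E)))^H   [H → ( E )]
(((E)))^H => (((H)))^H   [E → H]
(((H)))^H => (((i)))^H   [H → i]
(((i)))^H => (((i)))^i   [H → i]

E => E^H => H^H => (E)^H => (H)^H => ((E))^H => ((H))^H => (((E)))^H => (((H)))^H => (((i)))^H => (((i)))^i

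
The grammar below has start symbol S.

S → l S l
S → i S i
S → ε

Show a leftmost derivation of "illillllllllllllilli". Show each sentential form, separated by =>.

S => iSi => ilSli => illSlli => illiSilli => illilSlilli => illillSllilli => illilllSlllilli => illillllSllllilli => illilllllSlllllilli => illillllllSllllllilli => illillllllllllllilli

S => iSi   [S → i S i]
iSi => ilSli   [S → l S l]
ilSli => illSlli   [S → l S l]
illSlli => illiSilli   [S → i S i]
illiSilli => illilSlilli   [S → l S l]
illilSlilli => illillSllilli   [S → l S l]
illillSllilli => illilllSlllilli   [S → l S l]
illilllSlllilli => illillllSllllilli   [S → l S l]
illillllSllllilli => illilllllSlllllilli   [S → l S l]
illilllllSlllllilli => illillllllSllllllilli   [S → l S l]
illillllllSllllllilli => illillllllllllllilli   [S → ε]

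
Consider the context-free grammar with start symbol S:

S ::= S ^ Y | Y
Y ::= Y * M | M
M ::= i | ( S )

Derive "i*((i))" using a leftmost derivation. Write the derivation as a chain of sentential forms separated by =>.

S => Y   [S ::= Y]
Y => Y*M   [Y ::= Y * M]
Y*M => M*M   [Y ::= M]
M*M => i*M   [M ::= i]
i*M => i*(S)   [M ::= ( S )]
i*(S) => i*(Y)   [S ::= Y]
i*(Y) => i*(M)   [Y ::= M]
i*(M) => i*((S))   [M ::= ( S )]
i*((S)) => i*((Y))   [S ::= Y]
i*((Y)) => i*((M))   [Y ::= M]
i*((M)) => i*((i))   [M ::= i]

S=>Y=>Y*M=>M*M=>i*M=>i*(S)=>i*(Y)=>i*(M)=>i*((S))=>i*((Y))=>i*((M))=>i*((i))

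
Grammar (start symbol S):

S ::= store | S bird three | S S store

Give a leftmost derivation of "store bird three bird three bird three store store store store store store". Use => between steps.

S => S S store   [S ::= S S store]
S S store => S S store S store   [S ::= S S store]
S S store S store => S S store S store S store   [S ::= S S store]
S S store S store S store => S bird three S store S store S store   [S ::= S bird three]
S bird three S store S store S store => S bird three bird three S store S store S store   [S ::= S bird three]
S bird three bird three S store S store S store => S bird three bird three bird three S store S store S store   [S ::= S bird three]
S bird three bird three bird three S store S store S store => store bird three bird three bird three S store S store S store   [S ::= store]
store bird three bird three bird three S store S store S store => store bird three bird three bird three store store S store S store   [S ::= store]
store bird three bird three bird three store store S store S store => store bird three bird three bird three store store store store S store   [S ::= store]
store bird three bird three bird three store store store store S store => store bird three bird three bird three store store store store store store   [S ::= store]

S => S S store => S S store S store => S S store S store S store => S bird three S store S store S store => S bird three bird three S store S store S store => S bird three bird three bird three S store S store S store => store bird three bird three bird three S store S store S store => store bird three bird three bird three store store S store S store => store bird three bird three bird three store store store store S store => store bird three bird three bird three store store store store store store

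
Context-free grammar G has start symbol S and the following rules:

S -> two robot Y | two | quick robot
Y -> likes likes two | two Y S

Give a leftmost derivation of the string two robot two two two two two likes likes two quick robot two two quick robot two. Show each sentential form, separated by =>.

S => two robot Y   [S -> two robot Y]
two robot Y => two robot two Y S   [Y -> two Y S]
two robot two Y S => two robot two two Y S S   [Y -> two Y S]
two robot two two Y S S => two robot two two two Y S S S   [Y -> two Y S]
two robot two two two Y S S S => two robot two two two two Y S S S S   [Y -> two Y S]
two robot two two two two Y S S S S => two robot two two two two two Y S S S S S   [Y -> two Y S]
two robot two two two two two Y S S S S S => two robot two two two two two likes likes two S S S S S   [Y -> likes likes two]
two robot two two two two two likes likes two S S S S S => two robot two two two two two likes likes two quick robot S S S S   [S -> quick robot]
two robot two two two two two likes likes two quick robot S S S S => two robot two two two two two likes likes two quick robot two S S S   [S -> two]
two robot two two two two two likes likes two quick robot two S S S => two robot two two two two two likes likes two quick robot two two S S   [S -> two]
two robot two two two two two likes likes two quick robot two two S S => two robot two two two two two likes likes two quick robot two two quick robot S   [S -> quick robot]
two robot two two two two two likes likes two quick robot two two quick robot S => two robot two two two two two likes likes two quick robot two two quick robot two   [S -> two]

S => two robot Y => two robot two Y S => two robot two two Y S S => two robot two two two Y S S S => two robot two two two two Y S S S S => two robot two two two two two Y S S S S S => two robot two two two two two likes likes two S S S S S => two robot two two two two two likes likes two quick robot S S S S => two robot two two two two two likes likes two quick robot two S S S => two robot two two two two two likes likes two quick robot two two S S => two robot two two two two two likes likes two quick robot two two quick robot S => two robot two two two two two likes likes two quick robot two two quick robot two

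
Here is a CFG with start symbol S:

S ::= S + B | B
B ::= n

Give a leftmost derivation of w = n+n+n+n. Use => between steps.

S=>S+B=>S+B+B=>S+B+B+B=>B+B+B+B=>n+B+B+B=>n+n+B+B=>n+n+n+B=>n+n+n+n

S => S+B   [S ::= S + B]
S+B => S+B+B   [S ::= S + B]
S+B+B => S+B+B+B   [S ::= S + B]
S+B+B+B => B+B+B+B   [S ::= B]
B+B+B+B => n+B+B+B   [B ::= n]
n+B+B+B => n+n+B+B   [B ::= n]
n+n+B+B => n+n+n+B   [B ::= n]
n+n+n+B => n+n+n+n   [B ::= n]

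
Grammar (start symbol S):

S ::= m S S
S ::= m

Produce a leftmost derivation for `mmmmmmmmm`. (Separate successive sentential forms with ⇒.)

S ⇒ mSS ⇒ mmSSS ⇒ mmmSSSS ⇒ mmmmSSSSS ⇒ mmmmmSSSS ⇒ mmmmmmSSS ⇒ mmmmmmmSS ⇒ mmmmmmmmS ⇒ mmmmmmmmm

S ⇒ mSS   [S ::= m S S]
mSS ⇒ mmSSS   [S ::= m S S]
mmSSS ⇒ mmmSSSS   [S ::= m S S]
mmmSSSS ⇒ mmmmSSSSS   [S ::= m S S]
mmmmSSSSS ⇒ mmmmmSSSS   [S ::= m]
mmmmmSSSS ⇒ mmmmmmSSS   [S ::= m]
mmmmmmSSS ⇒ mmmmmmmSS   [S ::= m]
mmmmmmmSS ⇒ mmmmmmmmS   [S ::= m]
mmmmmmmmS ⇒ mmmmmmmmm   [S ::= m]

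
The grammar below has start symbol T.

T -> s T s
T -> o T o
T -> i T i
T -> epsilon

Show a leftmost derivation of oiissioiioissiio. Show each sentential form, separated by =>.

T=>oTo=>oiTio=>oiiTiio=>oiisTsiio=>oiissTssiio=>oiissiTissiio=>oiissioToissiio=>oiissioiTioissiio=>oiissioiioissiio

T => oTo   [T -> o T o]
oTo => oiTio   [T -> i T i]
oiTio => oiiTiio   [T -> i T i]
oiiTiio => oiisTsiio   [T -> s T s]
oiisTsiio => oiissTssiio   [T -> s T s]
oiissTssiio => oiissiTissiio   [T -> i T i]
oiissiTissiio => oiissioToissiio   [T -> o T o]
oiissioToissiio => oiissioiTioissiio   [T -> i T i]
oiissioiTioissiio => oiissioiioissiio   [T -> epsilon]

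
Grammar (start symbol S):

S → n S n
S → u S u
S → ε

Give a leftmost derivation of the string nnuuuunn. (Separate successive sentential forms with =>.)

S => nSn => nnSnn => nnuSunn => nnuuSuunn => nnuuuunn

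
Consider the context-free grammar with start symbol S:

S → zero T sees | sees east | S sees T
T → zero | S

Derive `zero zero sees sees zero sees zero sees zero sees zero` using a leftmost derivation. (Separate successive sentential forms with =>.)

S => S sees T => S sees T sees T => S sees T sees T sees T => S sees T sees T sees T sees T => zero T sees sees T sees T sees T sees T => zero zero sees sees T sees T sees T sees T => zero zero sees sees zero sees T sees T sees T => zero zero sees sees zero sees zero sees T sees T => zero zero sees sees zero sees zero sees zero sees T => zero zero sees sees zero sees zero sees zero sees zero

S => S sees T   [S → S sees T]
S sees T => S sees T sees T   [S → S sees T]
S sees T sees T => S sees T sees T sees T   [S → S sees T]
S sees T sees T sees T => S sees T sees T sees T sees T   [S → S sees T]
S sees T sees T sees T sees T => zero T sees sees T sees T sees T sees T   [S → zero T sees]
zero T sees sees T sees T sees T sees T => zero zero sees sees T sees T sees T sees T   [T → zero]
zero zero sees sees T sees T sees T sees T => zero zero sees sees zero sees T sees T sees T   [T → zero]
zero zero sees sees zero sees T sees T sees T => zero zero sees sees zero sees zero sees T sees T   [T → zero]
zero zero sees sees zero sees zero sees T sees T => zero zero sees sees zero sees zero sees zero sees T   [T → zero]
zero zero sees sees zero sees zero sees zero sees T => zero zero sees sees zero sees zero sees zero sees zero   [T → zero]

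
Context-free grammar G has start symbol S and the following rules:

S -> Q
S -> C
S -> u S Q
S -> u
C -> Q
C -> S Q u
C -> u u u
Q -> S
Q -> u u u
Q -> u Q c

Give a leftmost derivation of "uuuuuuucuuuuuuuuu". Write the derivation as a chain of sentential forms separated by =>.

S=>uSQ=>uuSQQ=>uuuSQQQ=>uuuQQQQ=>uuuuQcQQQ=>uuuuuuucQQQ=>uuuuuuucuuuQQ=>uuuuuuucuuuuuuQ=>uuuuuuucuuuuuuuuu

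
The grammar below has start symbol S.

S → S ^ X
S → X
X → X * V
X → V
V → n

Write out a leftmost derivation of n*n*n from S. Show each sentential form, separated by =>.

S => X => X*V => X*V*V => V*V*V => n*V*V => n*n*V => n*n*n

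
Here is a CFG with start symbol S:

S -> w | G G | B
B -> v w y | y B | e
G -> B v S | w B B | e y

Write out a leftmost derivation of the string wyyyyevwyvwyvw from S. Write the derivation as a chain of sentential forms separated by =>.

S => GG => wBBG => wyBBG => wyyBBG => wyyyBBG => wyyyyBBG => wyyyyeBG => wyyyyevwyG => wyyyyevwyBvS => wyyyyevwyvwyvS => wyyyyevwyvwyvw

S => GG   [S -> G G]
GG => wBBG   [G -> w B B]
wBBG => wyBBG   [B -> y B]
wyBBG => wyyBBG   [B -> y B]
wyyBBG => wyyyBBG   [B -> y B]
wyyyBBG => wyyyyBBG   [B -> y B]
wyyyyBBG => wyyyyeBG   [B -> e]
wyyyyeBG => wyyyyevwyG   [B -> v w y]
wyyyyevwyG => wyyyyevwyBvS   [G -> B v S]
wyyyyevwyBvS => wyyyyevwyvwyvS   [B -> v w y]
wyyyyevwyvwyvS => wyyyyevwyvwyvw   [S -> w]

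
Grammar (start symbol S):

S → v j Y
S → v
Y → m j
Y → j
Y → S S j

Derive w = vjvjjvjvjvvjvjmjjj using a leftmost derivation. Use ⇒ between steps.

S ⇒ vjY   [S → v j Y]
vjY ⇒ vjSSj   [Y → S S j]
vjSSj ⇒ vjvjYSj   [S → v j Y]
vjvjYSj ⇒ vjvjjSj   [Y → j]
vjvjjSj ⇒ vjvjjvjYj   [S → v j Y]
vjvjjvjYj ⇒ vjvjjvjSSjj   [Y → S S j]
vjvjjvjSSjj ⇒ vjvjjvjvjYSjj   [S → v j Y]
vjvjjvjvjYSjj ⇒ vjvjjvjvjSSjSjj   [Y → S S j]
vjvjjvjvjSSjSjj ⇒ vjvjjvjvjvSjSjj   [S → v]
vjvjjvjvjvSjSjj ⇒ vjvjjvjvjvvjSjj   [S → v]
vjvjjvjvjvvjSjj ⇒ vjvjjvjvjvvjvjYjj   [S → v j Y]
vjvjjvjvjvvjvjYjj ⇒ vjvjjvjvjvvjvjmjjj   [Y → m j]

S⇒vjY⇒vjSSj⇒vjvjYSj⇒vjvjjSj⇒vjvjjvjYj⇒vjvjjvjSSjj⇒vjvjjvjvjYSjj⇒vjvjjvjvjSSjSjj⇒vjvjjvjvjvSjSjj⇒vjvjjvjvjvvjSjj⇒vjvjjvjvjvvjvjYjj⇒vjvjjvjvjvvjvjmjjj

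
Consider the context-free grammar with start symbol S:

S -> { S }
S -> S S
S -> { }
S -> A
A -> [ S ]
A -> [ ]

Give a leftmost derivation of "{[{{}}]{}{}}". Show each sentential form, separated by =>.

S => {S} => {SS} => {SSS} => {ASS} => {[S]SS} => {[{S}]SS} => {[{{}}]SS} => {[{{}}]{}S} => {[{{}}]{}{}}

S => {S}   [S -> { S }]
{S} => {SS}   [S -> S S]
{SS} => {SSS}   [S -> S S]
{SSS} => {ASS}   [S -> A]
{ASS} => {[S]SS}   [A -> [ S ]]
{[S]SS} => {[{S}]SS}   [S -> { S }]
{[{S}]SS} => {[{{}}]SS}   [S -> { }]
{[{{}}]SS} => {[{{}}]{}S}   [S -> { }]
{[{{}}]{}S} => {[{{}}]{}{}}   [S -> { }]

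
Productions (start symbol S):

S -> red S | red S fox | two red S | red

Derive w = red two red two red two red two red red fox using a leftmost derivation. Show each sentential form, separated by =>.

S => red S fox   [S -> red S fox]
red S fox => red two red S fox   [S -> two red S]
red two red S fox => red two red two red S fox   [S -> two red S]
red two red two red S fox => red two red two red two red S fox   [S -> two red S]
red two red two red two red S fox => red two red two red two red two red S fox   [S -> two red S]
red two red two red two red two red S fox => red two red two red two red two red red fox   [S -> red]

S => red S fox => red two red S fox => red two red two red S fox => red two red two red two red S fox => red two red two red two red two red S fox => red two red two red two red two red red fox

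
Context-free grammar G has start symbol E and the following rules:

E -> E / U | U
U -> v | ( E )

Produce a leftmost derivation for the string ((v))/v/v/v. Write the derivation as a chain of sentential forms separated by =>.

E => E/U   [E -> E / U]
E/U => E/U/U   [E -> E / U]
E/U/U => E/U/U/U   [E -> E / U]
E/U/U/U => U/U/U/U   [E -> U]
U/U/U/U => (E)/U/U/U   [U -> ( E )]
(E)/U/U/U => (U)/U/U/U   [E -> U]
(U)/U/U/U => ((E))/U/U/U   [U -> ( E )]
((E))/U/U/U => ((U))/U/U/U   [E -> U]
((U))/U/U/U => ((v))/U/U/U   [U -> v]
((v))/U/U/U => ((v))/v/U/U   [U -> v]
((v))/v/U/U => ((v))/v/v/U   [U -> v]
((v))/v/v/U => ((v))/v/v/v   [U -> v]

E => E/U => E/U/U => E/U/U/U => U/U/U/U => (E)/U/U/U => (U)/U/U/U => ((E))/U/U/U => ((U))/U/U/U => ((v))/U/U/U => ((v))/v/U/U => ((v))/v/v/U => ((v))/v/v/v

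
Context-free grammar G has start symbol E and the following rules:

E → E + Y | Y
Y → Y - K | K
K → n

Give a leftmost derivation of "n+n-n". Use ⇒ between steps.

E ⇒ E+Y   [E → E + Y]
E+Y ⇒ Y+Y   [E → Y]
Y+Y ⇒ K+Y   [Y → K]
K+Y ⇒ n+Y   [K → n]
n+Y ⇒ n+Y-K   [Y → Y - K]
n+Y-K ⇒ n+K-K   [Y → K]
n+K-K ⇒ n+n-K   [K → n]
n+n-K ⇒ n+n-n   [K → n]

E ⇒ E+Y ⇒ Y+Y ⇒ K+Y ⇒ n+Y ⇒ n+Y-K ⇒ n+K-K ⇒ n+n-K ⇒ n+n-n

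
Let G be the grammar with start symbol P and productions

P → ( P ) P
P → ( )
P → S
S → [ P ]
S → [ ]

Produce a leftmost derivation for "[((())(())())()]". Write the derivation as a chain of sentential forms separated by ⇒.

P ⇒ S ⇒ [P] ⇒ [(P)P] ⇒ [((P)P)P] ⇒ [((())P)P] ⇒ [((())(P)P)P] ⇒ [((())(())P)P] ⇒ [((())(())())P] ⇒ [((())(())())()]

P ⇒ S   [P → S]
S ⇒ [P]   [S → [ P ]]
[P] ⇒ [(P)P]   [P → ( P ) P]
[(P)P] ⇒ [((P)P)P]   [P → ( P ) P]
[((P)P)P] ⇒ [((())P)P]   [P → ( )]
[((())P)P] ⇒ [((())(P)P)P]   [P → ( P ) P]
[((())(P)P)P] ⇒ [((())(())P)P]   [P → ( )]
[((())(())P)P] ⇒ [((())(())())P]   [P → ( )]
[((())(())())P] ⇒ [((())(())())()]   [P → ( )]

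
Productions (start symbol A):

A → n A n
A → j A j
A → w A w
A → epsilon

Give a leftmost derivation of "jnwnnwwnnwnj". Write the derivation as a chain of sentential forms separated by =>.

A => jAj => jnAnj => jnwAwnj => jnwnAnwnj => jnwnnAnnwnj => jnwnnwAwnnwnj => jnwnnwwnnwnj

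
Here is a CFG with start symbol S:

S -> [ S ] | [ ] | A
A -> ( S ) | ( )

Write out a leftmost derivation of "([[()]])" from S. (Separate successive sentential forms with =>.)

S => A   [S -> A]
A => (S)   [A -> ( S )]
(S) => ([S])   [S -> [ S ]]
([S]) => ([[S]])   [S -> [ S ]]
([[S]]) => ([[A]])   [S -> A]
([[A]]) => ([[()]])   [A -> ( )]

S => A => (S) => ([S]) => ([[S]]) => ([[A]]) => ([[()]])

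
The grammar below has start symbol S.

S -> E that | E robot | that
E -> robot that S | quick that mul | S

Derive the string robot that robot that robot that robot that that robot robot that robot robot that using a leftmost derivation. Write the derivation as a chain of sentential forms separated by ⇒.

S ⇒ E that   [S -> E that]
E that ⇒ robot that S that   [E -> robot that S]
robot that S that ⇒ robot that E robot that   [S -> E robot]
robot that E robot that ⇒ robot that S robot that   [E -> S]
robot that S robot that ⇒ robot that E robot robot that   [S -> E robot]
robot that E robot robot that ⇒ robot that S robot robot that   [E -> S]
robot that S robot robot that ⇒ robot that E that robot robot that   [S -> E that]
robot that E that robot robot that ⇒ robot that robot that S that robot robot that   [E -> robot that S]
robot that robot that S that robot robot that ⇒ robot that robot that E robot that robot robot that   [S -> E robot]
robot that robot that E robot that robot robot that ⇒ robot that robot that robot that S robot that robot robot that   [E -> robot that S]
robot that robot that robot that S robot that robot robot that ⇒ robot that robot that robot that E robot robot that robot robot that   [S -> E robot]
robot that robot that robot that E robot robot that robot robot that ⇒ robot that robot that robot that robot that S robot robot that robot robot that   [E -> robot that S]
robot that robot that robot that robot that S robot robot that robot robot that ⇒ robot that robot that robot that robot that that robot robot that robot robot that   [S -> that]

S ⇒ E that ⇒ robot that S that ⇒ robot that E robot that ⇒ robot that S robot that ⇒ robot that E robot robot that ⇒ robot that S robot robot that ⇒ robot that E that robot robot that ⇒ robot that robot that S that robot robot that ⇒ robot that robot that E robot that robot robot that ⇒ robot that robot that robot that S robot that robot robot that ⇒ robot that robot that robot that E robot robot that robot robot that ⇒ robot that robot that robot that robot that S robot robot that robot robot that ⇒ robot that robot that robot that robot that that robot robot that robot robot that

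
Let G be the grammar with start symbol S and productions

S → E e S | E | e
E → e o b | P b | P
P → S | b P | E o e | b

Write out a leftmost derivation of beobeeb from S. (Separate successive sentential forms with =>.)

S => E   [S → E]
E => Pb   [E → P b]
Pb => bPb   [P → b P]
bPb => bSb   [P → S]
bSb => bEeSb   [S → E e S]
bEeSb => beobeSb   [E → e o b]
beobeSb => beobeeb   [S → e]

S => E => Pb => bPb => bSb => bEeSb => beobeSb => beobeeb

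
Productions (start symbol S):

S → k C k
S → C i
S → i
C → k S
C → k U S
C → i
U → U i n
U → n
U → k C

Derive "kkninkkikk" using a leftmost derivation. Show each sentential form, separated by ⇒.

S ⇒ kCk   [S → k C k]
kCk ⇒ kkUSk   [C → k U S]
kkUSk ⇒ kkUinSk   [U → U i n]
kkUinSk ⇒ kkninSk   [U → n]
kkninSk ⇒ kkninkCkk   [S → k C k]
kkninkCkk ⇒ kkninkkSkk   [C → k S]
kkninkkSkk ⇒ kkninkkikk   [S → i]

S⇒kCk⇒kkUSk⇒kkUinSk⇒kkninSk⇒kkninkCkk⇒kkninkkSkk⇒kkninkkikk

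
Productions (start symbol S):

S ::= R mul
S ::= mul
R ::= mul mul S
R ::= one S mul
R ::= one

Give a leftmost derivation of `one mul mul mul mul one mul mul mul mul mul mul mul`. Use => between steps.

S => R mul   [S ::= R mul]
R mul => one S mul mul   [R ::= one S mul]
one S mul mul => one R mul mul mul   [S ::= R mul]
one R mul mul mul => one mul mul S mul mul mul   [R ::= mul mul S]
one mul mul S mul mul mul => one mul mul R mul mul mul mul   [S ::= R mul]
one mul mul R mul mul mul mul => one mul mul mul mul S mul mul mul mul   [R ::= mul mul S]
one mul mul mul mul S mul mul mul mul => one mul mul mul mul R mul mul mul mul mul   [S ::= R mul]
one mul mul mul mul R mul mul mul mul mul => one mul mul mul mul one S mul mul mul mul mul mul   [R ::= one S mul]
one mul mul mul mul one S mul mul mul mul mul mul => one mul mul mul mul one mul mul mul mul mul mul mul   [S ::= mul]

S => R mul => one S mul mul => one R mul mul mul => one mul mul S mul mul mul => one mul mul R mul mul mul mul => one mul mul mul mul S mul mul mul mul => one mul mul mul mul R mul mul mul mul mul => one mul mul mul mul one S mul mul mul mul mul mul => one mul mul mul mul one mul mul mul mul mul mul mul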